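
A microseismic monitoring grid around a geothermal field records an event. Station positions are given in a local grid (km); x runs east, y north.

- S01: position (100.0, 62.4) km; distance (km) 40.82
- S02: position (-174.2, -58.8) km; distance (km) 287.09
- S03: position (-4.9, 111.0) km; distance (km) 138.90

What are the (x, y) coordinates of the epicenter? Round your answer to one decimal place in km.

x ≈ 101.4 km, y ≈ 21.6 km

Circle about each station: (x − 100.0)² + (y − 62.4)² = 40.82²; (x + 174.2)² + (y + 58.8)² = 287.09²; (x + 4.9)² + (y − 111.0)² = 138.90².
Subtracting the S01 equation from the S02 and S03 equations removes the quadratic terms:
-548.4 x − 242.4 y = -60845.08
-209.8 x + 97.2 y = -19175.69
Solving the 2×2 system: x ≈ 101.4, y ≈ 21.6 km.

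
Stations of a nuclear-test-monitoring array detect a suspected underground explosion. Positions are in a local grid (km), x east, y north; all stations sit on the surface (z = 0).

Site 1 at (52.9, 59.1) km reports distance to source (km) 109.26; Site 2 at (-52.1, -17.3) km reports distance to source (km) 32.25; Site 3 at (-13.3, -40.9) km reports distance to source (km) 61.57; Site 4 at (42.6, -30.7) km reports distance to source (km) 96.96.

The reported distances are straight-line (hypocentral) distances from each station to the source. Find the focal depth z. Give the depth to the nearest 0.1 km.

depth ≈ 14.0 km

Each station gives a sphere (x−x_i)² + (y−y_i)² + z² = d_i² (stations at z=0).
Subtracting the Site 1 sphere from Site 2 and Site 3: z² cancels, leaving linear equations in x and y:
-210.0 x − 152.8 y = 7620.17
-132.4 x − 200.0 y = 3705.36
Solving: x ≈ -44.000, y ≈ 10.601 km (keep extra digits for the depth step; rounded: -44.0, 10.6).
Then from the Site 1 sphere: z² = 109.26² − (x − 52.9)² − (y − 59.1)² with x = -44.000, y = 10.601, so z ≈ 13.999 ≈ 14.0 km.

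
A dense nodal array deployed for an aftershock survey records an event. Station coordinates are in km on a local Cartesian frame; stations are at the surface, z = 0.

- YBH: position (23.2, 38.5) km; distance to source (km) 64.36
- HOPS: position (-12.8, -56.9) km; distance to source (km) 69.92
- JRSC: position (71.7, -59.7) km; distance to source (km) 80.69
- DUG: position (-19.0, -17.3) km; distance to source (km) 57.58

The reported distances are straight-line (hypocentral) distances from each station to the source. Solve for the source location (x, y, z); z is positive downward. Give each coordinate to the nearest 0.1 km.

Each station gives a sphere (x−x_i)² + (y−y_i)² + z² = d_i² (stations at z=0).
Subtracting the YBH sphere from HOPS and JRSC: z² cancels, leaving linear equations in x and y:
-72.0 x − 190.8 y = 634.36
97.0 x − 196.4 y = 4315.82
Solving: x ≈ 21.406, y ≈ -11.402 km (keep extra digits for the depth step; rounded: 21.4, -11.4).
Then from the YBH sphere: z² = 64.36² − (x − 23.2)² − (y − 38.5)² with x = 21.406, y = -11.402, so z ≈ 40.605 ≈ 40.6 km.

(21.4, -11.4, 40.6)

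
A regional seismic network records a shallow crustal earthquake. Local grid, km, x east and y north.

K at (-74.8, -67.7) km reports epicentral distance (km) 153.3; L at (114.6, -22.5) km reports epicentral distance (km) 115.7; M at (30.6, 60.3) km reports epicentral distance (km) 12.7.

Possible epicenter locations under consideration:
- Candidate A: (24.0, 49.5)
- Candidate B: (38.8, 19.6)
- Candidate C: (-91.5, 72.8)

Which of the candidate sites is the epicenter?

Candidate A

For each candidate, compare |candidate − station| to the reported distance:
Candidate A: residuals K 0.0, L 0.0, M 0.0 → max 0.0 km
Candidate B: residuals K 10.0, L 29.0, M 28.8 → max 29.0 km
Candidate C: residuals K 11.8, L 111.4, M 110.0 → max 111.4 km
Only Candidate A has all residuals ≈ 0.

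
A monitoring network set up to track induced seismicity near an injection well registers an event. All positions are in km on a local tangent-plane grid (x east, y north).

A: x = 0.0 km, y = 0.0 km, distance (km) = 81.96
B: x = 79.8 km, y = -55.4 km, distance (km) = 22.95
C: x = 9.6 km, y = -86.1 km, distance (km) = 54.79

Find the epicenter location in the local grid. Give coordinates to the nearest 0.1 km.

57.1 km east, -58.8 km north

Circle about each station: x² + y² = 81.96²; (x − 79.8)² + (y + 55.4)² = 22.95²; (x − 9.6)² + (y + 86.1)² = 54.79².
Subtracting the A equation from the B and C equations removes the quadratic terms:
159.6 x − 110.8 y = 15627.94
19.2 x − 172.2 y = 11220.87
Solving the 2×2 system: x ≈ 57.1, y ≈ -58.8 km.
Check against A (with the unrounded x, y): √(x²+y²) = 81.96 ≈ 81.96 km. ✓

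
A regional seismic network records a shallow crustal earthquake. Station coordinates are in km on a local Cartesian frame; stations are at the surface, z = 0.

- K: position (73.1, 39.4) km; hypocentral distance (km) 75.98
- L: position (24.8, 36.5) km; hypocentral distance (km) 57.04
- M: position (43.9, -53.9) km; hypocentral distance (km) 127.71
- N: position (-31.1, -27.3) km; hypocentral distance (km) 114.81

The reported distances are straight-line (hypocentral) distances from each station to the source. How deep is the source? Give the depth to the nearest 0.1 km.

z ≈ 51.5 km

Each station gives a sphere (x−x_i)² + (y−y_i)² + z² = d_i² (stations at z=0).
Subtracting the K sphere from L and M: z² cancels, leaving linear equations in x and y:
-96.6 x − 5.8 y = -2429.28
-58.4 x − 186.6 y = -12600.43
Solving: x ≈ 21.497, y ≈ 60.798 km (keep extra digits for the depth step; rounded: 21.5, 60.8).
Then from the K sphere: z² = 75.98² − (x − 73.1)² − (y − 39.4)² with x = 21.497, y = 60.798, so z ≈ 51.500 ≈ 51.5 km.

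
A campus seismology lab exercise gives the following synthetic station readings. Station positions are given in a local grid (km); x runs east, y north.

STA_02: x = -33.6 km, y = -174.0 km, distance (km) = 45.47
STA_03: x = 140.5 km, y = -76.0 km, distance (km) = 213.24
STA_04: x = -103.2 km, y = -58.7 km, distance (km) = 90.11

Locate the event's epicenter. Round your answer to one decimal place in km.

Circle about each station: (x + 33.6)² + (y + 174.0)² = 45.47²; (x − 140.5)² + (y + 76.0)² = 213.24²; (x + 103.2)² + (y + 58.7)² = 90.11².
Subtracting the STA_02 equation from the STA_03 and STA_04 equations removes the quadratic terms:
348.2 x + 196.0 y = -49292.49
-139.2 x + 230.6 y = -23361.32
Solving the 2×2 system: x ≈ -63.1, y ≈ -139.4 km.

-63.1 km east, -139.4 km north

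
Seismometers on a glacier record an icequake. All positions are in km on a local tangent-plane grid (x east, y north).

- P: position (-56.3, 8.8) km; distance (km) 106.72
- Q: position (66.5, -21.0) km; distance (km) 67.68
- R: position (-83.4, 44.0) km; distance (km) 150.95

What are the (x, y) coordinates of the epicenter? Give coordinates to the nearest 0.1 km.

x ≈ 17.8 km, y ≈ -68.0 km

Circle about each station: (x + 56.3)² + (y − 8.8)² = 106.72²; (x − 66.5)² + (y + 21.0)² = 67.68²; (x + 83.4)² + (y − 44.0)² = 150.95².
Subtracting pairs of circle equations eliminates x²+y² and gives linear equations (the radical axes):
245.6 x − 59.6 y = 8424.70
-54.2 x + 70.4 y = -5752.31
Solving the 2×2 system: x ≈ 17.8, y ≈ -68.0 km.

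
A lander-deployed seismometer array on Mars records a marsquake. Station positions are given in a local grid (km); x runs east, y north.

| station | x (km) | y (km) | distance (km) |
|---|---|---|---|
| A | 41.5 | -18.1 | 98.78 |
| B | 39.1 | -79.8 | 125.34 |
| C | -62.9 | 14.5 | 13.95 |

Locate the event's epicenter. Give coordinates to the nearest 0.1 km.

Circle about each station: (x − 41.5)² + (y + 18.1)² = 98.78²; (x − 39.1)² + (y + 79.8)² = 125.34²; (x + 62.9)² + (y − 14.5)² = 13.95².
Subtracting the A equation from the B and C equations removes the quadratic terms:
-4.8 x − 123.4 y = -105.64
-208.8 x + 65.2 y = 11679.69
Solving the 2×2 system: x ≈ -55.0, y ≈ 3.0 km.

x ≈ -55.0 km, y ≈ 3.0 km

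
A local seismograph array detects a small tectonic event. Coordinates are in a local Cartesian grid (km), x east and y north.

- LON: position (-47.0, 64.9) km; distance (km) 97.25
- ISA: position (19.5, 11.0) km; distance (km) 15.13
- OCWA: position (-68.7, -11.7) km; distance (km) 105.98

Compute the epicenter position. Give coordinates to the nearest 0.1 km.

x ≈ 34.6 km, y ≈ 12.0 km

Circle about each station: (x + 47.0)² + (y − 64.9)² = 97.25²; (x − 19.5)² + (y − 11.0)² = 15.13²; (x + 68.7)² + (y + 11.7)² = 105.98².
Subtracting the LON equation from the ISA and OCWA equations removes the quadratic terms:
133.0 x − 107.8 y = 3308.89
-43.4 x − 153.2 y = -3338.63
Solving the 2×2 system: x ≈ 34.6, y ≈ 12.0 km.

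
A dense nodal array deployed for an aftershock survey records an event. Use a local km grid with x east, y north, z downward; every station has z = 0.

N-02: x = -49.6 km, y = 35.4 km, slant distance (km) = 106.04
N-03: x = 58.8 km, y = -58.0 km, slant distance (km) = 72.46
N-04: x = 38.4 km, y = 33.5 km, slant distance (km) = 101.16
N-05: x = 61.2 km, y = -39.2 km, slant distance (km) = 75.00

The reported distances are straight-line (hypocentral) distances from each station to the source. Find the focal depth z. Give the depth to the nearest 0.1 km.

Each station gives a sphere (x−x_i)² + (y−y_i)² + z² = d_i² (stations at z=0).
Subtracting the N-02 sphere from N-03 and N-04: z² cancels, leaving linear equations in x and y:
216.8 x − 186.8 y = 9102.15
176.0 x − 3.8 y = -105.37
Solving: x ≈ -1.693, y ≈ -50.692 km (keep extra digits for the depth step; rounded: -1.7, -50.7).
Then from the N-02 sphere: z² = 106.04² − (x + 49.6)² − (y − 35.4)² with x = -1.693, y = -50.692, so z ≈ 39.212 ≈ 39.2 km.
Check against N-05 (with the unrounded solution): distance 75.00 ≈ 75.00 km. ✓

z ≈ 39.2 km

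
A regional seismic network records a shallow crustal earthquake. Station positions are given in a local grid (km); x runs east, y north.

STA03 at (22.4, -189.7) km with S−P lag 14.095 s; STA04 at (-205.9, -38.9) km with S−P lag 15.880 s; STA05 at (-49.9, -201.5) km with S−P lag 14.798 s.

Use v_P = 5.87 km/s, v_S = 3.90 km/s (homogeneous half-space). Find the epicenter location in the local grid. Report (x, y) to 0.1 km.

-21.5 km east, -31.9 km north

Distance from S−P lag: d = Δt · v_P v_S / (v_P − v_S) = Δt · (5.87·3.90)/(5.87−3.90) ≈ 11.6208·Δt.
So d_STA03 = 163.80, d_STA04 = 184.54, d_STA05 = 171.96 km.
Circle about each station: (x − 22.4)² + (y + 189.7)² = 163.80²; (x + 205.9)² + (y + 38.9)² = 184.54²; (x + 49.9)² + (y + 201.5)² = 171.96².
Subtracting the STA03 equation from the STA04 and STA05 equations removes the quadratic terms:
-456.6 x + 301.6 y = 195.60
-144.6 x − 23.6 y = 3864.61
Solving the 2×2 system: x ≈ -21.5, y ≈ -31.9 km.
Check against STA03 (with the unrounded x, y): √((x − 22.4)²+(y + 189.7)²) = 163.77 ≈ 163.80 km. ✓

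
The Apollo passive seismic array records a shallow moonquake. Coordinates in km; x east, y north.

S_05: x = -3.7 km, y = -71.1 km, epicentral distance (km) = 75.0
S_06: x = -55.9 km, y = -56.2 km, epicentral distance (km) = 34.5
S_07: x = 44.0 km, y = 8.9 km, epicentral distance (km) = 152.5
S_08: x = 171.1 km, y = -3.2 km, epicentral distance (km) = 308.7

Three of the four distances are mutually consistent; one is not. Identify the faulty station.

Solve using three stations at a time. Using S_05, S_06, S_07 (subtract circle equations pairwise → linear system) gives (x, y) ≈ (-77.8, -82.9).
Distances from that point to each station vs reported:
  S_05: calculated 75.0 vs reported 75.0 → residual 0.0 km
  S_06: calculated 34.5 vs reported 34.5 → residual 0.0 km
  S_07: calculated 152.5 vs reported 152.5 → residual 0.0 km
  S_08: calculated 261.3 vs reported 308.7 → residual 47.4 km
S_05, S_06, S_07 are mutually consistent (residuals ≈ 0); S_08 is off by 47.4 km.

S_08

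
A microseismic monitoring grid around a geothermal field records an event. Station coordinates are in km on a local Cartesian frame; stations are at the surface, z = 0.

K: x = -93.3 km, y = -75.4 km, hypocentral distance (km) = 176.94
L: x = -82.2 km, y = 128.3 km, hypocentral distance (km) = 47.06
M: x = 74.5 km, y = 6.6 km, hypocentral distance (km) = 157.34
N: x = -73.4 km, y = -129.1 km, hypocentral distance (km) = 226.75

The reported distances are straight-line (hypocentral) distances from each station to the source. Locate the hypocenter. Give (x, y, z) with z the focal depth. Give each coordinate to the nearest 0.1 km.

Each station gives a sphere (x−x_i)² + (y−y_i)² + z² = d_i² (stations at z=0).
Subtracting the K sphere from L and M: z² cancels, leaving linear equations in x and y:
22.2 x + 407.4 y = 37920.80
335.6 x + 164.0 y = -2244.35
Solving: x ≈ -53.601, y ≈ 96.001 km (keep extra digits for the depth step; rounded: -53.6, 96.0).
Then from the K sphere: z² = 176.94² − (x + 93.3)² − (y + 75.4)² with x = -53.601, y = 96.001, so z ≈ 18.800 ≈ 18.8 km.

(-53.6, 96.0, 18.8)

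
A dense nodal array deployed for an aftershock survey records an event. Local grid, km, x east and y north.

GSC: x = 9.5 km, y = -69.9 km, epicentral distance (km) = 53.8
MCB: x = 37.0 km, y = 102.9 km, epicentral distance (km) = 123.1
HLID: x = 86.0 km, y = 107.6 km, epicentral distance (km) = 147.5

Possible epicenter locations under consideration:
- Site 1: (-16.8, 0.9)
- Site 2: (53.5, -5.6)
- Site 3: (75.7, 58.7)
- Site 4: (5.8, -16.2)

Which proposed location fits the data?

For each candidate, compare |candidate − station| to the reported distance:
Site 1: residuals GSC 21.7, MCB 7.8, HLID 0.7 → max 21.7 km
Site 2: residuals GSC 24.1, MCB 13.4, HLID 29.7 → max 29.7 km
Site 3: residuals GSC 90.8, MCB 64.4, HLID 97.5 → max 97.5 km
Site 4: residuals GSC 0.0, MCB 0.0, HLID 0.0 → max 0.0 km
Only Site 4 has all residuals ≈ 0.

Site 4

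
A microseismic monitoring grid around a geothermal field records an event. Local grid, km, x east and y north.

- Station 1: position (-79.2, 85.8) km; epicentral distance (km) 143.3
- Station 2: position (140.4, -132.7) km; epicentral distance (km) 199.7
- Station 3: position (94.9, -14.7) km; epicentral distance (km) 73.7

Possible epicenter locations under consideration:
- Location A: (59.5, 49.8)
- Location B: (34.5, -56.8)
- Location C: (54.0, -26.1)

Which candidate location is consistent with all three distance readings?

Location A

For each candidate, compare |candidate − station| to the reported distance:
Location A: residuals Station 1 0.0, Station 2 0.1, Station 3 0.1 → max 0.1 km
Location B: residuals Station 1 39.1, Station 2 69.4, Station 3 0.1 → max 69.4 km
Location C: residuals Station 1 30.7, Station 2 62.5, Station 3 31.2 → max 62.5 km
Only Location A has all residuals ≈ 0.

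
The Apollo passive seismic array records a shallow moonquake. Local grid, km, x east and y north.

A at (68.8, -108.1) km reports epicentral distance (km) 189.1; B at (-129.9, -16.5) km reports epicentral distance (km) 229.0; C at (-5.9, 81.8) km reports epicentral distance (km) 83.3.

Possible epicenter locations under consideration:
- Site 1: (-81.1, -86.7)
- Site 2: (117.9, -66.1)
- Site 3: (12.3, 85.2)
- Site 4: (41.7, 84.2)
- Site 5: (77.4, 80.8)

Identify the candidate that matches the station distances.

Site 5

For each candidate, compare |candidate − station| to the reported distance:
Site 1: residuals A 37.7, B 143.5, C 101.2 → max 143.5 km
Site 2: residuals A 124.5, B 23.7, C 109.6 → max 124.5 km
Site 3: residuals A 12.3, B 54.2, C 64.8 → max 64.8 km
Site 4: residuals A 5.1, B 30.0, C 35.6 → max 35.6 km
Site 5: residuals A 0.0, B 0.0, C 0.0 → max 0.0 km
Only Site 5 has all residuals ≈ 0.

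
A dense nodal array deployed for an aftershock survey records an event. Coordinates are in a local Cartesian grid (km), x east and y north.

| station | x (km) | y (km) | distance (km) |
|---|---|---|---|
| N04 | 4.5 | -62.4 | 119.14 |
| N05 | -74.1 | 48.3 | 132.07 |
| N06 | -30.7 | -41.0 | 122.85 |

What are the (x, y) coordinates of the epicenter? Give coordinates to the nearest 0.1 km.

(57.9, 44.1)

Circle about each station: (x − 4.5)² + (y + 62.4)² = 119.14²; (x + 74.1)² + (y − 48.3)² = 132.07²; (x + 30.7)² + (y + 41.0)² = 122.85².
Subtracting the N04 equation from the N05 and N06 equations removes the quadratic terms:
-157.2 x + 221.4 y = 661.54
-70.4 x + 42.8 y = -2188.30
Solving the 2×2 system: x ≈ 57.9, y ≈ 44.1 km.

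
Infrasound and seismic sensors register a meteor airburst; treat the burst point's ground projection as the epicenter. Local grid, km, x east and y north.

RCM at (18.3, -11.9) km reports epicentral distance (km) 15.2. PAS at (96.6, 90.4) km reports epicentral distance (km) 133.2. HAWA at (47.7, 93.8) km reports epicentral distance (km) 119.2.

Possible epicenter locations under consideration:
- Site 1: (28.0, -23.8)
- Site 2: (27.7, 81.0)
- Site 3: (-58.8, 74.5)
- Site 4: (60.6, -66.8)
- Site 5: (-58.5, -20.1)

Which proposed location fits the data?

Site 1

For each candidate, compare |candidate − station| to the reported distance:
Site 1: residuals RCM 0.2, PAS 0.0, HAWA 0.0 → max 0.2 km
Site 2: residuals RCM 78.2, PAS 63.7, HAWA 95.5 → max 95.5 km
Site 3: residuals RCM 100.6, PAS 23.0, HAWA 11.0 → max 100.6 km
Site 4: residuals RCM 54.1, PAS 28.1, HAWA 41.9 → max 54.1 km
Site 5: residuals RCM 62.0, PAS 57.2, HAWA 36.5 → max 62.0 km
Only Site 1 has all residuals ≈ 0.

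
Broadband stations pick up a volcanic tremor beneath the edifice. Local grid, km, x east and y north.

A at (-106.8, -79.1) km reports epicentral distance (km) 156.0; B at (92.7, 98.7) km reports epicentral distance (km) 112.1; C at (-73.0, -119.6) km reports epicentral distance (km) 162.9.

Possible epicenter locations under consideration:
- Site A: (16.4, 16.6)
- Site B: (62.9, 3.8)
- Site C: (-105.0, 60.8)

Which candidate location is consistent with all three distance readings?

Site A

For each candidate, compare |candidate − station| to the reported distance:
Site A: residuals A 0.0, B 0.0, C 0.0 → max 0.0 km
Site B: residuals A 32.9, B 12.6, C 20.7 → max 32.9 km
Site C: residuals A 16.1, B 89.2, C 20.3 → max 89.2 km
Only Site A has all residuals ≈ 0.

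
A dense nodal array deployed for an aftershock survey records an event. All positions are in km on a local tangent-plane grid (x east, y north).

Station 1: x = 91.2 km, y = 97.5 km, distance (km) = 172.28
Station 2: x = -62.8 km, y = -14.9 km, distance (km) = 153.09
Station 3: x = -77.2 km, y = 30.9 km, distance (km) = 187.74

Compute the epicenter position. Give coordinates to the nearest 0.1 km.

(78.3, -74.3)

Circle about each station: (x − 91.2)² + (y − 97.5)² = 172.28²; (x + 62.8)² + (y + 14.9)² = 153.09²; (x + 77.2)² + (y − 30.9)² = 187.74².
Subtracting the Station 1 equation from the Station 2 and Station 3 equations removes the quadratic terms:
-308.0 x − 224.8 y = -7413.99
-336.8 x − 133.2 y = -16474.95
Solving the 2×2 system: x ≈ 78.3, y ≈ -74.3 km.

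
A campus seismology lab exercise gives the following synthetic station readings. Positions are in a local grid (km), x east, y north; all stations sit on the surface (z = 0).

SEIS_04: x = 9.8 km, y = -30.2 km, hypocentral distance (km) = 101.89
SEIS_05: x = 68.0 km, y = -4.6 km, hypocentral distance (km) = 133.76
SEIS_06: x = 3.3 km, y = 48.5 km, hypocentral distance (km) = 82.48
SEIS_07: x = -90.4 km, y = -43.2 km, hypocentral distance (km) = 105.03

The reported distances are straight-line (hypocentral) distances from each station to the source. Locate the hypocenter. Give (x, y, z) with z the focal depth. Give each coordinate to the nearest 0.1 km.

(-45.4, 27.6, 63.2)

Each station gives a sphere (x−x_i)² + (y−y_i)² + z² = d_i² (stations at z=0).
Subtracting the SEIS_04 sphere from SEIS_05 and SEIS_06: z² cancels, leaving linear equations in x and y:
116.4 x + 51.2 y = -3873.09
-13.0 x + 157.4 y = 4933.68
Solving: x ≈ -45.412, y ≈ 27.594 km (keep extra digits for the depth step; rounded: -45.4, 27.6).
Then from the SEIS_04 sphere: z² = 101.89² − (x − 9.8)² − (y + 30.2)² with x = -45.412, y = 27.594, so z ≈ 63.191 ≈ 63.2 km.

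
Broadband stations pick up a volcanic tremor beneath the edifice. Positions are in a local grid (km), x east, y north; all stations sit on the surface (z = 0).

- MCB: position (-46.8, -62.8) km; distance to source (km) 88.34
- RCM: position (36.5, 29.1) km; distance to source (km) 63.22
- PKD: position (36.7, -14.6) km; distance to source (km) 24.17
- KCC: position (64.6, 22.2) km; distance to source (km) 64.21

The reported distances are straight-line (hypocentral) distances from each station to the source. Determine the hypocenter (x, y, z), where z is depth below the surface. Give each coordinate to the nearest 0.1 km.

Each station gives a sphere (x−x_i)² + (y−y_i)² + z² = d_i² (stations at z=0).
Subtracting the MCB sphere from RCM and PKD: z² cancels, leaving linear equations in x and y:
166.6 x + 183.8 y = -147.83
167.0 x + 96.4 y = 2645.74
Solving: x ≈ 34.203, y ≈ -31.807 km (keep extra digits for the depth step; rounded: 34.2, -31.8).
Then from the MCB sphere: z² = 88.34² − (x + 46.8)² − (y + 62.8)² with x = 34.203, y = -31.807, so z ≈ 16.790 ≈ 16.8 km.
Check against KCC (with the unrounded solution): distance 64.21 ≈ 64.21 km. ✓

x ≈ 34.2 km, y ≈ -31.8 km, depth ≈ 16.8 km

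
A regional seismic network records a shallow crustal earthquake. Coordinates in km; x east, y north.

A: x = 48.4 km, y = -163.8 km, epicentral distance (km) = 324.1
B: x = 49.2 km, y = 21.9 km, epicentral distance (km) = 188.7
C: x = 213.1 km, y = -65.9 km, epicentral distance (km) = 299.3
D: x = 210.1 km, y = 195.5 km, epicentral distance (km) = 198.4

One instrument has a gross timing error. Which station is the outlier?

Solve using three stations at a time. Using A, C, D (subtract circle equations pairwise → linear system) gives (x, y) ≈ (15.1, 158.6).
Distances from that point to each station vs reported:
  A: calculated 324.1 vs reported 324.1 → residual 0.0 km
  B: calculated 140.9 vs reported 188.7 → residual 47.8 km
  C: calculated 299.3 vs reported 299.3 → residual 0.0 km
  D: calculated 198.4 vs reported 198.4 → residual 0.0 km
A, C, D are mutually consistent (residuals ≈ 0); B is off by 47.8 km.

B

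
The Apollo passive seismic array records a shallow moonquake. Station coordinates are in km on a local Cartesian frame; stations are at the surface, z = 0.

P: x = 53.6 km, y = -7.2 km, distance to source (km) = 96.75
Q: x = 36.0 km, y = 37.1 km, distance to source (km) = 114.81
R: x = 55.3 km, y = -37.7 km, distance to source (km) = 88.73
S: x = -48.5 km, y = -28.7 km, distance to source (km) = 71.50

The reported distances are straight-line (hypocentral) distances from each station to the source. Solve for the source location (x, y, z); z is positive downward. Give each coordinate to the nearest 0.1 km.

x ≈ -11.4 km, y ≈ -50.5 km, depth ≈ 57.1 km

Each station gives a sphere (x−x_i)² + (y−y_i)² + z² = d_i² (stations at z=0).
Subtracting the P sphere from Q and R: z² cancels, leaving linear equations in x and y:
-35.2 x + 88.6 y = -4073.16
3.4 x − 61.0 y = 3042.13
Solving: x ≈ -11.414, y ≈ -50.507 km (keep extra digits for the depth step; rounded: -11.4, -50.5).
Then from the P sphere: z² = 96.75² − (x − 53.6)² − (y + 7.2)² with x = -11.414, y = -50.507, so z ≈ 57.081 ≈ 57.1 km.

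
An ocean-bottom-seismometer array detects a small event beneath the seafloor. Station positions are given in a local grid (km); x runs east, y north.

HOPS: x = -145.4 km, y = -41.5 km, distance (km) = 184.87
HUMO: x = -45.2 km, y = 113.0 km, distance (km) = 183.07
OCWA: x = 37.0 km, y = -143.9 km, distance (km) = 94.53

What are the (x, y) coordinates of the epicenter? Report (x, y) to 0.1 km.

Circle about each station: (x + 145.4)² + (y + 41.5)² = 184.87²; (x + 45.2)² + (y − 113.0)² = 183.07²; (x − 37.0)² + (y + 143.9)² = 94.53².
Subtracting pairs of circle equations eliminates x²+y² and gives linear equations (the radical axes):
200.4 x + 309.0 y = -7389.08
364.8 x − 204.8 y = 24453.80
Solving the 2×2 system: x ≈ 39.3, y ≈ -49.4 km.

39.3 km east, -49.4 km north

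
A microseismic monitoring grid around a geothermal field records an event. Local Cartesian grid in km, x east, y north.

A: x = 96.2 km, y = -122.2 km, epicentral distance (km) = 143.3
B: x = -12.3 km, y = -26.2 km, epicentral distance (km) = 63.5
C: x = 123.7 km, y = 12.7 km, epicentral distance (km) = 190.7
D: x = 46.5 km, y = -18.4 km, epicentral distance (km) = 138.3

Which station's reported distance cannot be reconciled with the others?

D

Solve using three stations at a time. Using A, B, C (subtract circle equations pairwise → linear system) gives (x, y) ≈ (-41.5, -82.6).
Distances from that point to each station vs reported:
  A: calculated 143.3 vs reported 143.3 → residual 0.0 km
  B: calculated 63.5 vs reported 63.5 → residual 0.0 km
  C: calculated 190.7 vs reported 190.7 → residual 0.0 km
  D: calculated 108.9 vs reported 138.3 → residual 29.4 km
A, B, C are mutually consistent (residuals ≈ 0); D is off by 29.4 km.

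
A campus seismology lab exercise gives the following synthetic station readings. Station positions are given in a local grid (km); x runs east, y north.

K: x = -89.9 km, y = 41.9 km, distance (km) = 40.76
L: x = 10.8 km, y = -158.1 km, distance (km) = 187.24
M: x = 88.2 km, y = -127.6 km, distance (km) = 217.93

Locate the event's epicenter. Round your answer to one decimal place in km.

Circle about each station: (x + 89.9)² + (y − 41.9)² = 40.76²; (x − 10.8)² + (y + 158.1)² = 187.24²; (x − 88.2)² + (y + 127.6)² = 217.93².
Subtracting the K equation from the L and M equations removes the quadratic terms:
201.4 x − 400.0 y = -18122.81
356.2 x − 339.0 y = -31608.73
Solving the 2×2 system: x ≈ -87.6, y ≈ 1.2 km.

(-87.6, 1.2)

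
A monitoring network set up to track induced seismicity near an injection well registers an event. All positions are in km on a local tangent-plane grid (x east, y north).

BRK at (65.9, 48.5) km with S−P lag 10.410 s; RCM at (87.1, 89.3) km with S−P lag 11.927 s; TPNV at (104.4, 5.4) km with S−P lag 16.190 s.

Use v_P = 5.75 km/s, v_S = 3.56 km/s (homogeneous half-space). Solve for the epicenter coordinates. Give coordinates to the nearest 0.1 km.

Distance from S−P lag: d = Δt · v_P v_S / (v_P − v_S) = Δt · (5.75·3.56)/(5.75−3.56) ≈ 9.3470·Δt.
So d_BRK = 97.30, d_RCM = 111.48, d_TPNV = 151.33 km.
Circle about each station: (x − 65.9)² + (y − 48.5)² = 97.30²; (x − 87.1)² + (y − 89.3)² = 111.48²; (x − 104.4)² + (y − 5.4)² = 151.33².
Subtracting the BRK equation from the RCM and TPNV equations removes the quadratic terms:
42.4 x + 81.6 y = 5905.34
77.0 x − 86.2 y = -9200.02
Solving the 2×2 system: x ≈ -24.3, y ≈ 85.0 km.

x ≈ -24.3 km, y ≈ 85.0 km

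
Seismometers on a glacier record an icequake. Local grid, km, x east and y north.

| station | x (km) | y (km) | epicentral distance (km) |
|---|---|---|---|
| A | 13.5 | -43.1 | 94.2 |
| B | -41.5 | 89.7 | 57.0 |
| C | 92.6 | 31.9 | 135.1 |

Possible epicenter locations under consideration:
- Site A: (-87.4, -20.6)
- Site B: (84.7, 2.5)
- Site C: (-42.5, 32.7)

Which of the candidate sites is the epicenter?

For each candidate, compare |candidate − station| to the reported distance:
Site A: residuals A 9.2, B 62.5, C 52.4 → max 62.5 km
Site B: residuals A 9.6, B 96.4, C 104.7 → max 104.7 km
Site C: residuals A 0.0, B 0.0, C 0.0 → max 0.0 km
Only Site C has all residuals ≈ 0.

Site C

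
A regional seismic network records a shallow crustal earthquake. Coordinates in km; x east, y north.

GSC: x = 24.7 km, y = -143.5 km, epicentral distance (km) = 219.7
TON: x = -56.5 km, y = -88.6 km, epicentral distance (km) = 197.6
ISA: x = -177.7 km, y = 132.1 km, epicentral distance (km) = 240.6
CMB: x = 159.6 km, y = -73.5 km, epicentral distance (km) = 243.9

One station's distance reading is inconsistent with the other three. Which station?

Solve using three stations at a time. Using GSC, TON, ISA (subtract circle equations pairwise → linear system) gives (x, y) ≈ (55.8, 74.0).
Distances from that point to each station vs reported:
  GSC: calculated 219.7 vs reported 219.7 → residual 0.0 km
  TON: calculated 197.6 vs reported 197.6 → residual 0.0 km
  ISA: calculated 240.6 vs reported 240.6 → residual 0.0 km
  CMB: calculated 180.4 vs reported 243.9 → residual 63.5 km
GSC, TON, ISA are mutually consistent (residuals ≈ 0); CMB is off by 63.5 km.

CMB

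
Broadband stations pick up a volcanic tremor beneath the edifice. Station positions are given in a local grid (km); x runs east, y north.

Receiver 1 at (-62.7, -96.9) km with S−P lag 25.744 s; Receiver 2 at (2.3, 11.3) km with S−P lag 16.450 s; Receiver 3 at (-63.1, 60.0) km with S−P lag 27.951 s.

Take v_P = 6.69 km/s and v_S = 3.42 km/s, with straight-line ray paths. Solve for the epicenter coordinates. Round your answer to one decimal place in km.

107.0 km east, -36.5 km north

Distance from S−P lag: d = Δt · v_P v_S / (v_P − v_S) = Δt · (6.69·3.42)/(6.69−3.42) ≈ 6.9969·Δt.
So d_Receiver 1 = 180.13, d_Receiver 2 = 115.10, d_Receiver 3 = 195.57 km.
Circle about each station: (x + 62.7)² + (y + 96.9)² = 180.13²; (x − 2.3)² + (y − 11.3)² = 115.10²; (x + 63.1)² + (y − 60.0)² = 195.57².
Subtracting the Receiver 1 equation from the Receiver 2 and Receiver 3 equations removes the quadratic terms:
130.0 x + 216.4 y = 6010.89
-0.8 x + 313.8 y = -11540.10
Solving the 2×2 system: x ≈ 107.0, y ≈ -36.5 km.
Check against Receiver 1 (with the unrounded x, y): √((x + 62.7)²+(y + 96.9)²) = 180.13 ≈ 180.13 km. ✓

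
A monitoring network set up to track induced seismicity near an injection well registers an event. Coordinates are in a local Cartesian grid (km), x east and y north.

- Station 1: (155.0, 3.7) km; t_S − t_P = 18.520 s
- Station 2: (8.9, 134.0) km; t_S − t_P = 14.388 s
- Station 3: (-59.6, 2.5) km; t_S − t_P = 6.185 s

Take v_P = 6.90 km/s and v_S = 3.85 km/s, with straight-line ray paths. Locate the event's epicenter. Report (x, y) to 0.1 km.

(-6.2, 9.6)

Distance from S−P lag: d = Δt · v_P v_S / (v_P − v_S) = Δt · (6.90·3.85)/(6.90−3.85) ≈ 8.7098·Δt.
So d_Station 1 = 161.31, d_Station 2 = 125.32, d_Station 3 = 53.87 km.
Circle about each station: (x − 155.0)² + (y − 3.7)² = 161.31²; (x − 8.9)² + (y − 134.0)² = 125.32²; (x + 59.6)² + (y − 2.5)² = 53.87².
Subtracting the Station 1 equation from the Station 2 and Station 3 equations removes the quadratic terms:
-292.2 x + 260.6 y = 4312.33
-429.2 x − 2.4 y = 2638.66
Solving the 2×2 system: x ≈ -6.2, y ≈ 9.6 km.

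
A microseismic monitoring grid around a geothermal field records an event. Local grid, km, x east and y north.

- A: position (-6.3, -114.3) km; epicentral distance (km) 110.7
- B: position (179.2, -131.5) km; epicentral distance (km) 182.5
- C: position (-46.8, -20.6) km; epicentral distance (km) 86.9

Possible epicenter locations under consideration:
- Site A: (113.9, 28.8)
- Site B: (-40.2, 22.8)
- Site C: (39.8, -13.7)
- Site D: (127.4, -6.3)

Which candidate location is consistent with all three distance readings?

For each candidate, compare |candidate − station| to the reported distance:
Site A: residuals A 76.2, B 9.4, C 81.2 → max 81.2 km
Site B: residuals A 30.5, B 85.7, C 43.0 → max 85.7 km
Site C: residuals A 0.0, B 0.0, C 0.0 → max 0.0 km
Site D: residuals A 61.2, B 47.0, C 87.9 → max 87.9 km
Only Site C has all residuals ≈ 0.

Site C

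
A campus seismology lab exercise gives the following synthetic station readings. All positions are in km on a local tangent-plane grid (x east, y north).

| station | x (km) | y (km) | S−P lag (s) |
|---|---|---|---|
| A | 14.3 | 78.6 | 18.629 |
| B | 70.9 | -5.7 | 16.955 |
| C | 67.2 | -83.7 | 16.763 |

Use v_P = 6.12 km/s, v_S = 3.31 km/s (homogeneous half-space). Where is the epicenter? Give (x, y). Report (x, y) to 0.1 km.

Distance from S−P lag: d = Δt · v_P v_S / (v_P − v_S) = Δt · (6.12·3.31)/(6.12−3.31) ≈ 7.2090·Δt.
So d_A = 134.30, d_B = 122.23, d_C = 120.84 km.
Circle about each station: (x − 14.3)² + (y − 78.6)² = 134.30²; (x − 70.9)² + (y + 5.7)² = 122.23²; (x − 67.2)² + (y + 83.7)² = 120.84².
Subtracting the A equation from the B and C equations removes the quadratic terms:
113.2 x − 168.6 y = 1773.17
105.8 x − 324.6 y = 8573.26
Solving the 2×2 system: x ≈ -46.0, y ≈ -41.4 km.
Check against A (with the unrounded x, y): √((x − 14.3)²+(y − 78.6)²) = 134.31 ≈ 134.30 km. ✓

-46.0 km east, -41.4 km north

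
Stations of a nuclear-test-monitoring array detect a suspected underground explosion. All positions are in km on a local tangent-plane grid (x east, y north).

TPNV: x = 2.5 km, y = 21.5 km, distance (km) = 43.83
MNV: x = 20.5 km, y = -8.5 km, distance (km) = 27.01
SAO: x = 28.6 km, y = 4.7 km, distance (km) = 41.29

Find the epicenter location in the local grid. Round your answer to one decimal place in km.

Circle about each station: (x − 2.5)² + (y − 21.5)² = 43.83²; (x − 20.5)² + (y + 8.5)² = 27.01²; (x − 28.6)² + (y − 4.7)² = 41.29².
Subtracting the TPNV equation from the MNV and SAO equations removes the quadratic terms:
36.0 x − 60.0 y = 1215.53
52.2 x − 33.6 y = 587.75
Solving the 2×2 system: x ≈ -2.9, y ≈ -22.0 km.
Check against TPNV (with the unrounded x, y): √((x − 2.5)²+(y − 21.5)²) = 43.83 ≈ 43.83 km. ✓

x ≈ -2.9 km, y ≈ -22.0 km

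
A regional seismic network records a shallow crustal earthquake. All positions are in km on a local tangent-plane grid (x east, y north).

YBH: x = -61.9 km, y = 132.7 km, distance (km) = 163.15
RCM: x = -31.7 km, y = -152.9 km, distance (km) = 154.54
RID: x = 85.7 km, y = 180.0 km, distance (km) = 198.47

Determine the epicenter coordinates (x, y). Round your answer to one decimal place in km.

Circle about each station: (x + 61.9)² + (y − 132.7)² = 163.15²; (x + 31.7)² + (y + 152.9)² = 154.54²; (x − 85.7)² + (y − 180.0)² = 198.47².
Subtracting pairs of circle equations eliminates x²+y² and gives linear equations (the radical axes):
60.4 x − 571.2 y = 5677.71
295.2 x + 94.6 y = 5531.17
Solving the 2×2 system: x ≈ 21.2, y ≈ -7.7 km.
Check against YBH (with the unrounded x, y): √((x + 61.9)²+(y − 132.7)²) = 163.15 ≈ 163.15 km. ✓

(21.2, -7.7)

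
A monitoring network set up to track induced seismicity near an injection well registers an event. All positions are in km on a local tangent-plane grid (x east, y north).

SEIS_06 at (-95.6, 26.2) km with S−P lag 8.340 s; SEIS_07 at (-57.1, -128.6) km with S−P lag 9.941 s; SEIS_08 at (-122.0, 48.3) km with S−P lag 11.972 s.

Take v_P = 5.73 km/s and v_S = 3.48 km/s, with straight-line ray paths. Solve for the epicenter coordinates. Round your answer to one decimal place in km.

Distance from S−P lag: d = Δt · v_P v_S / (v_P − v_S) = Δt · (5.73·3.48)/(5.73−3.48) ≈ 8.8624·Δt.
So d_SEIS_06 = 73.91, d_SEIS_07 = 88.10, d_SEIS_08 = 106.10 km.
Circle about each station: (x + 95.6)² + (y − 26.2)² = 73.91²; (x + 57.1)² + (y + 128.6)² = 88.10²; (x + 122.0)² + (y − 48.3)² = 106.10².
Subtracting pairs of circle equations eliminates x²+y² and gives linear equations (the radical axes):
77.0 x − 309.6 y = 7673.65
-52.8 x + 44.2 y = 1596.57
Solving the 2×2 system: x ≈ -64.4, y ≈ -40.8 km.

x ≈ -64.4 km, y ≈ -40.8 km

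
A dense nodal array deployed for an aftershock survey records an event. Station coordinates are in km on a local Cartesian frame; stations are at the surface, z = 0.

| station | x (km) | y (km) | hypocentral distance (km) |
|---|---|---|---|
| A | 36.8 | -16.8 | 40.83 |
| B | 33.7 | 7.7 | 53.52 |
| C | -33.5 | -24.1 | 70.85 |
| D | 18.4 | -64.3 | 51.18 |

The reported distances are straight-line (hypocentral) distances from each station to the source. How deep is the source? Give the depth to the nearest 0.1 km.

depth ≈ 37.2 km

Each station gives a sphere (x−x_i)² + (y−y_i)² + z² = d_i² (stations at z=0).
Subtracting the A sphere from B and C: z² cancels, leaving linear equations in x and y:
-6.2 x + 49.0 y = -1638.80
-140.6 x − 14.6 y = -3286.05
Solving: x ≈ 26.496, y ≈ -30.092 km (keep extra digits for the depth step; rounded: 26.5, -30.1).
Then from the A sphere: z² = 40.83² − (x − 36.8)² − (y + 16.8)² with x = 26.496, y = -30.092, so z ≈ 37.205 ≈ 37.2 km.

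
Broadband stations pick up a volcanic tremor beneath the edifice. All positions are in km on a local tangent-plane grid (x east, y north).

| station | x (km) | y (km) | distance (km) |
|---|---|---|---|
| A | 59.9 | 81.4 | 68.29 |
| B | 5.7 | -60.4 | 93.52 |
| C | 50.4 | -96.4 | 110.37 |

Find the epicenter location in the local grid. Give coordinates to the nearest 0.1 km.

(63.4, 13.2)

Circle about each station: (x − 59.9)² + (y − 81.4)² = 68.29²; (x − 5.7)² + (y + 60.4)² = 93.52²; (x − 50.4)² + (y + 96.4)² = 110.37².
Subtracting the A equation from the B and C equations removes the quadratic terms:
-108.4 x − 283.6 y = -10615.79
-19.0 x − 355.6 y = -5898.86
Solving the 2×2 system: x ≈ 63.4, y ≈ 13.2 km.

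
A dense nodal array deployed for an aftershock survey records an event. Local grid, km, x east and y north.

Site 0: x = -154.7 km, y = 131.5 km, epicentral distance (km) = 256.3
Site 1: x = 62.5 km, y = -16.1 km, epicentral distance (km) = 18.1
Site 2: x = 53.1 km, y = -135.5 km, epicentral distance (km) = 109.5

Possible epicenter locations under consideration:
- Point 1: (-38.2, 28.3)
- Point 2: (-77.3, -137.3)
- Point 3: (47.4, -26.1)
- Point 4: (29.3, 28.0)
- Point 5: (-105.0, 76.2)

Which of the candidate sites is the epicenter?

Point 3

For each candidate, compare |candidate − station| to the reported distance:
Point 1: residuals Site 0 100.7, Site 1 92.0, Site 2 78.0 → max 100.7 km
Point 2: residuals Site 0 23.4, Site 1 166.9, Site 2 20.9 → max 166.9 km
Point 3: residuals Site 0 0.0, Site 1 0.0, Site 2 0.0 → max 0.0 km
Point 4: residuals Site 0 45.2, Site 1 37.1, Site 2 55.7 → max 55.7 km
Point 5: residuals Site 0 181.9, Site 1 173.1, Site 2 154.7 → max 181.9 km
Only Point 3 has all residuals ≈ 0.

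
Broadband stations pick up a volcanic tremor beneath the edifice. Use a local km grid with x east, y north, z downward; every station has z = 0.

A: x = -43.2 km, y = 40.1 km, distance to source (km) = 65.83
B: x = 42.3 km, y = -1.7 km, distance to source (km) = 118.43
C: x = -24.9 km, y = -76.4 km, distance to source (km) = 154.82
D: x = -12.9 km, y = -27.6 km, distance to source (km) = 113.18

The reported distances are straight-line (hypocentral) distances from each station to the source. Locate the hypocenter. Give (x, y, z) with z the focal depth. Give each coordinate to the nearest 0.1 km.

(-34.2, 66.1, 59.8)

Each station gives a sphere (x−x_i)² + (y−y_i)² + z² = d_i² (stations at z=0).
Subtracting the A sphere from B and C: z² cancels, leaving linear equations in x and y:
171.0 x − 83.6 y = -11374.15
36.6 x − 233.0 y = -16652.92
Solving: x ≈ -34.200, y ≈ 66.100 km (keep extra digits for the depth step; rounded: -34.2, 66.1).
Then from the A sphere: z² = 65.83² − (x + 43.2)² − (y − 40.1)² with x = -34.200, y = 66.100, so z ≈ 59.805 ≈ 59.8 km.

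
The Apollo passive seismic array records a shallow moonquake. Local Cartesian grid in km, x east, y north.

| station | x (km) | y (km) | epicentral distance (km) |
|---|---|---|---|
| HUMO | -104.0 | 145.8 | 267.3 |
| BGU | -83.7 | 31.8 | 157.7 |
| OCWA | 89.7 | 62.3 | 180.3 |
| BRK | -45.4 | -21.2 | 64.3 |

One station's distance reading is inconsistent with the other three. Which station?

BRK

Solve using three stations at a time. Using HUMO, BGU, OCWA (subtract circle equations pairwise → linear system) gives (x, y) ≈ (6.4, -97.6).
Distances from that point to each station vs reported:
  HUMO: calculated 267.3 vs reported 267.3 → residual 0.0 km
  BGU: calculated 157.7 vs reported 157.7 → residual 0.0 km
  OCWA: calculated 180.3 vs reported 180.3 → residual 0.0 km
  BRK: calculated 92.4 vs reported 64.3 → residual 28.1 km
HUMO, BGU, OCWA are mutually consistent (residuals ≈ 0); BRK is off by 28.1 km.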